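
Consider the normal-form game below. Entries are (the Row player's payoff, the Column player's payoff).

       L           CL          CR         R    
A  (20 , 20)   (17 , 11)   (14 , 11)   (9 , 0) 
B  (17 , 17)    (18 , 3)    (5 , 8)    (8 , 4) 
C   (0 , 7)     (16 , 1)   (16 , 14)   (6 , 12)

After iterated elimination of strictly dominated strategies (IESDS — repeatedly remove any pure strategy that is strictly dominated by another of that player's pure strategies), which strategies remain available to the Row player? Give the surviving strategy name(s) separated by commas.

A, C

Column CL is eliminated: L beats it against every remaining row (A: 20>11, B: 17>3, C: 7>1).
For the Row player, A strictly dominates B on the remaining columns (L: 20>17, CR: 14>5, R: 9>8); eliminate B.
The Column player's strategy R is strictly dominated by CR (A: 11>0, C: 14>12) and is removed.
Among the remaining strategies, none is strictly dominated by another pure strategy of the same player, so the elimination stops.
Surviving strategies — the Row player: {A, C}; the Column player: {L, CR}.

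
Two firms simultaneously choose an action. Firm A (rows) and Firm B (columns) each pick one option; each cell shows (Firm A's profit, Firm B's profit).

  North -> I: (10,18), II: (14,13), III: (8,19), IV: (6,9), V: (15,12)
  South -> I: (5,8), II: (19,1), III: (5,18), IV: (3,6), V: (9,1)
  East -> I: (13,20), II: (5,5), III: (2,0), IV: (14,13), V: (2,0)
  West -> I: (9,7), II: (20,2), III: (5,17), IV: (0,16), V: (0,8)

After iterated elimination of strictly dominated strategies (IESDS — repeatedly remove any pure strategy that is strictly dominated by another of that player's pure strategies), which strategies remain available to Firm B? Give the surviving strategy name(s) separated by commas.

For Firm B, I strictly dominates II on the remaining rows (North: 18>13, South: 8>1, East: 20>5, West: 7>2); eliminate II.
Firm A's strategy South is strictly dominated by North (I: 10>5, III: 8>5, IV: 6>3, V: 15>9) and is removed.
Firm A's strategy West is strictly dominated by North (I: 10>9, III: 8>5, IV: 6>0, V: 15>0) and is removed.
Column IV is eliminated: I beats it against every remaining row (North: 18>9, East: 20>13).
Column V is eliminated: I beats it against every remaining row (North: 18>12, East: 20>0).
Among the remaining strategies, none is strictly dominated by another pure strategy of the same player, so the elimination stops.
Surviving strategies — Firm A: {North, East}; Firm B: {I, III}.

I, III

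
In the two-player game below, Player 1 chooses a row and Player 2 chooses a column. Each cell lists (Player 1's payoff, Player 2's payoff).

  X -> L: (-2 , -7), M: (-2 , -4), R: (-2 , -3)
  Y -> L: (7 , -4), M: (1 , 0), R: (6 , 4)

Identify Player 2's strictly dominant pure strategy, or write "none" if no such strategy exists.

R vs L: X: -3>-7, Y: 4>-4.
R vs M: X: -3>-4, Y: 4>0.
R strictly beats every other strategy against every opponent action, so it is strictly dominant.

R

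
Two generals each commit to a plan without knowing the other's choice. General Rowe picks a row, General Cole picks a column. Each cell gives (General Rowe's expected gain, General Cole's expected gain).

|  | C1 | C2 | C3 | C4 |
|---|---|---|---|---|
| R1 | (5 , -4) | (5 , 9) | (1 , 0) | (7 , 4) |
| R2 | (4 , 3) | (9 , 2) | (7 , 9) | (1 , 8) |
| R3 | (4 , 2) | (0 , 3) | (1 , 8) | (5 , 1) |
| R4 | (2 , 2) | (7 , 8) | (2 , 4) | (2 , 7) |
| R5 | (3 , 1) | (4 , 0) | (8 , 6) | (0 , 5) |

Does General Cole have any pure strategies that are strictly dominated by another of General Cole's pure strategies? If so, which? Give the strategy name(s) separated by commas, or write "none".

C1

C3 strictly dominates C1 — R1: 0>-4, R2: 9>3, R3: 8>2, R4: 4>2, R5: 6>1.
C2: no other strategy beats it everywhere (C1 at R1 (9>-4); C3 at R1 (9>0); C4 at R1 (9>4)).
C3 is not dominated — it holds its own against C1 at R1 (0>-4); C2 at R2 (9>2); C4 at R2 (9>8).
C4: no other strategy beats it everywhere (C1 at R1 (4>-4); C2 at R2 (8>2); C3 at R1 (4>0)).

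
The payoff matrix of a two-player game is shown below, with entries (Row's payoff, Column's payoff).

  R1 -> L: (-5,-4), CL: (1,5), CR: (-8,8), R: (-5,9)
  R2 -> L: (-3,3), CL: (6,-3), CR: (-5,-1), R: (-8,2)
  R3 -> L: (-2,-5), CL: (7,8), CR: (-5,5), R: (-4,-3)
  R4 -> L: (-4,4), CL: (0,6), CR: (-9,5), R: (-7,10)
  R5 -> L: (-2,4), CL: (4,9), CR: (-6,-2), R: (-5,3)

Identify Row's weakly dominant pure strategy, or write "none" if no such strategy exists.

R3 vs R1: L: -2>-5, CL: 7>1, CR: -5>-8, R: -4>-5.
R3 vs R2: L: -2>-3, CL: 7>6, CR: -5=-5, R: -4>-8.
R3 vs R4: L: -2>-4, CL: 7>0, CR: -5>-9, R: -4>-7.
R3 vs R5: L: -2=-2, CL: 7>4, CR: -5>-6, R: -4>-5.
R3 is at least as good as every other strategy against every opponent action, so it is weakly dominant.

R3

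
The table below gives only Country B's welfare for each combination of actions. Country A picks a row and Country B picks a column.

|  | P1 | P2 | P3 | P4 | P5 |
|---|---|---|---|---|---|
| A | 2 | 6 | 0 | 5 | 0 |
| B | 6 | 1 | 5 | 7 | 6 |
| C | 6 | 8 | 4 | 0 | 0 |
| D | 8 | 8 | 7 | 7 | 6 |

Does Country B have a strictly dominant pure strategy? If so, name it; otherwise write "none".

P1 fails to dominate P2 at A (2<6).
P2 fails to dominate P1 at B (1<6).
P3 fails to dominate P1 at A (0<2).
P4 fails to dominate P1 at C (0<6).
P5 fails to dominate P1 at A (0<2).
No single strategy dominates all the others.

none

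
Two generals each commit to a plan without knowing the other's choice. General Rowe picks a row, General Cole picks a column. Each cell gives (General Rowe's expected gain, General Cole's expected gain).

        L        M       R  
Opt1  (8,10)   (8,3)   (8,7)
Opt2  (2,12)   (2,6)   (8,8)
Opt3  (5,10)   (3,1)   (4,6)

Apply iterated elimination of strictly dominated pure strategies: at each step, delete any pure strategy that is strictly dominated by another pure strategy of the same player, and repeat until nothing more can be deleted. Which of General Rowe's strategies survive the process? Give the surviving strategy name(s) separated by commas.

Opt1

Row Opt3 is eliminated: Opt1 beats it against every remaining column (L: 8>5, M: 8>3, R: 8>4).
Column M is eliminated: L beats it against every remaining row (Opt1: 10>3, Opt2: 12>6).
Column R is eliminated: L beats it against every remaining row (Opt1: 10>7, Opt2: 12>8).
General Rowe's strategy Opt2 is strictly dominated by Opt1 (L: 8>2) and is removed.
Among the remaining strategies, none is strictly dominated by another pure strategy of the same player, so the elimination stops.
Surviving strategies — General Rowe: {Opt1}; General Cole: {L}.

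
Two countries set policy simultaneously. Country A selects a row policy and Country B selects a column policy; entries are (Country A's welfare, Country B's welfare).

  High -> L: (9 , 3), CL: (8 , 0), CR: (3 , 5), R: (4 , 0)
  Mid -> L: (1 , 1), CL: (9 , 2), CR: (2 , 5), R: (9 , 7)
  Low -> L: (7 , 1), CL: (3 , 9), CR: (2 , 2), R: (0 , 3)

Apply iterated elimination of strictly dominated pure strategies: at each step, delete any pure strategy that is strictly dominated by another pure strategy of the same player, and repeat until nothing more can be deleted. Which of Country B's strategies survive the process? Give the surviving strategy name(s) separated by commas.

For Country A, High strictly dominates Low on the remaining columns (L: 9>7, CL: 8>3, CR: 3>2, R: 4>0); eliminate Low.
Column L is eliminated: CR beats it against every remaining row (High: 5>3, Mid: 5>1).
Country B's strategy CL is strictly dominated by CR (High: 5>0, Mid: 5>2) and is removed.
Among the remaining strategies, none is strictly dominated by another pure strategy of the same player, so the elimination stops.
Surviving strategies — Country A: {High, Mid}; Country B: {CR, R}.

CR, R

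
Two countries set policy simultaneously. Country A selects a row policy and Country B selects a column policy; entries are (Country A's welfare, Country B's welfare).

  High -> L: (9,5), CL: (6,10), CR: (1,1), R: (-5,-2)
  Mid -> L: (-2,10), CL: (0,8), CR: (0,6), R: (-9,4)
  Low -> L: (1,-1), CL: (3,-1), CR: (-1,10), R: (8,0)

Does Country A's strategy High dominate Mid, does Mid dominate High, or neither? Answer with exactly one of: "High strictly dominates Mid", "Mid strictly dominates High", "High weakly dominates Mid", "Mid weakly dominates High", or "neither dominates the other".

Compare High to Mid across every action of Country B: L: 9>-2, CL: 6>0, CR: 1>0, R: -5>-9.
Every comparison favours High, so High strictly dominates Mid.

High strictly dominates Mid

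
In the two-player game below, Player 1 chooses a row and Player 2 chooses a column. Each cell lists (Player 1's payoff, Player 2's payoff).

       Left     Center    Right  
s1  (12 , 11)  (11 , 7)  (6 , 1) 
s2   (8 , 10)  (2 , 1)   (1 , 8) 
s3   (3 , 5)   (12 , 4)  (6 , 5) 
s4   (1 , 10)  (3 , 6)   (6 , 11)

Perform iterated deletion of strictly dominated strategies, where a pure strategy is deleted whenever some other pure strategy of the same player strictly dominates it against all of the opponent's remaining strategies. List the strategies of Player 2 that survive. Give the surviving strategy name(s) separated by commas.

For Player 1, s1 strictly dominates s2 on the remaining columns (Left: 12>8, Center: 11>2, Right: 6>1); eliminate s2.
For Player 2, Left strictly dominates Center on the remaining rows (s1: 11>7, s3: 5>4, s4: 10>6); eliminate Center.
Among the remaining strategies, none is strictly dominated by another pure strategy of the same player, so the elimination stops.
Surviving strategies — Player 1: {s1, s3, s4}; Player 2: {Left, Right}.

Left, Right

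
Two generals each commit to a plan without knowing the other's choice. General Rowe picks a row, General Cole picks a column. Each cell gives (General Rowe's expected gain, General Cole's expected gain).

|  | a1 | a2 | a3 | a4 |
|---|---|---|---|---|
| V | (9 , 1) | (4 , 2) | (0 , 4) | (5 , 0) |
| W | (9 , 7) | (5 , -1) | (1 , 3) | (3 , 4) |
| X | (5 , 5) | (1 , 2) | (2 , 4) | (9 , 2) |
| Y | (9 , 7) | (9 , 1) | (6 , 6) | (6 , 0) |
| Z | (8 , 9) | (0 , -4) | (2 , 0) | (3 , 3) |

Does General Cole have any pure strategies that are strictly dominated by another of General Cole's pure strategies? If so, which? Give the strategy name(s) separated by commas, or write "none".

Nothing dominates a1: a2 at W (7>-1); a3 at W (7>3); a4 at V (1>0).
a3 strictly dominates a2 — V: 4>2, W: 3>-1, X: 4>2, Y: 6>1, Z: 0>-4.
a3: no other strategy beats it everywhere (a1 at V (4>1); a2 at V (4>2); a4 at V (4>0)).
a1 strictly dominates a4 — V: 1>0, W: 7>4, X: 5>2, Y: 7>0, Z: 9>3.

a2, a4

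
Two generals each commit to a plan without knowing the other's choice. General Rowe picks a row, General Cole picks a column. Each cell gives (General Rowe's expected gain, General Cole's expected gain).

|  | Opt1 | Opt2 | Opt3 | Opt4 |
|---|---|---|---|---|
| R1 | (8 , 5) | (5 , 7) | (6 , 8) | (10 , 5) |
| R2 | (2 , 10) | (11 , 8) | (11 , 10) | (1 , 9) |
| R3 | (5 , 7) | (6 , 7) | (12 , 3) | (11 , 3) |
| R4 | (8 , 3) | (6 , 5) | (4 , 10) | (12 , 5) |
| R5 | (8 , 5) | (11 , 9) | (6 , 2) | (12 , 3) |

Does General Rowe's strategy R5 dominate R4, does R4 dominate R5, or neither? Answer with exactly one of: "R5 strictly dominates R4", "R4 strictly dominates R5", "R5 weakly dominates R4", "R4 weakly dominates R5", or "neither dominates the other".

R5 weakly dominates R4

Compare R5 to R4 across each choice by General Cole: Opt1: 8=8, Opt2: 11>6, Opt3: 6>4, Opt4: 12=12.
R5 is at least as good everywhere and strictly better somewhere (tied only at Opt1, Opt4), so R5 weakly but not strictly dominates R4.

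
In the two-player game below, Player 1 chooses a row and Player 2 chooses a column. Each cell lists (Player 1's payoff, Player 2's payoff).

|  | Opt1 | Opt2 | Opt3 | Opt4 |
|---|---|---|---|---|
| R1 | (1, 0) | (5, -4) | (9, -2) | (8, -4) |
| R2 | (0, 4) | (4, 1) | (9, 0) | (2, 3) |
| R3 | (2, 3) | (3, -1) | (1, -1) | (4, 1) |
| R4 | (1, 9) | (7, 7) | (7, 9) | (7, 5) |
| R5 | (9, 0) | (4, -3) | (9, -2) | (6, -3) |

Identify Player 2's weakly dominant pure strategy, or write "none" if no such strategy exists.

Opt1

Opt1 vs Opt2: R1: 0>-4, R2: 4>1, R3: 3>-1, R4: 9>7, R5: 0>-3.
Opt1 vs Opt3: R1: 0>-2, R2: 4>0, R3: 3>-1, R4: 9=9, R5: 0>-2.
Opt1 vs Opt4: R1: 0>-4, R2: 4>3, R3: 3>1, R4: 9>5, R5: 0>-3.
Opt1 is at least as good as every other strategy against every opponent action, so it is weakly dominant.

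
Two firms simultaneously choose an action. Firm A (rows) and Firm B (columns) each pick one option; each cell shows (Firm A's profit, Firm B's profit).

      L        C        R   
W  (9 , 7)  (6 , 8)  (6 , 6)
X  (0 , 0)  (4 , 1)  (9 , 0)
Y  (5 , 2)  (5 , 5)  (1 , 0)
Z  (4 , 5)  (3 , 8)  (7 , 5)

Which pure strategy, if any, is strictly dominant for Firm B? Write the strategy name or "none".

C

C vs L: W: 8>7, X: 1>0, Y: 5>2, Z: 8>5.
C vs R: W: 8>6, X: 1>0, Y: 5>0, Z: 8>5.
C strictly beats every other strategy against every opponent action, so it is strictly dominant.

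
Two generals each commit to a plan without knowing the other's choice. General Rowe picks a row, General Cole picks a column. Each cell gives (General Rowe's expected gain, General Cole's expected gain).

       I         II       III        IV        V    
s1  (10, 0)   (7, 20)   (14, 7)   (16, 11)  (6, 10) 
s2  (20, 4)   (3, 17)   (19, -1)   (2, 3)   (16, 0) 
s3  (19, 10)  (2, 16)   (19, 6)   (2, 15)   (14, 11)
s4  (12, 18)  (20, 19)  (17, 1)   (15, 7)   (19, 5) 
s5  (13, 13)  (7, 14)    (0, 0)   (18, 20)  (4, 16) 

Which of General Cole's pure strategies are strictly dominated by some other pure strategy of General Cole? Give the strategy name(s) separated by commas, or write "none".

I, III, V

I is strictly dominated by II (s1: 20>0, s2: 17>4, s3: 16>10, s4: 19>18, s5: 14>13).
II: no other strategy beats it everywhere (I at s1 (20>0); III at s1 (20>7); IV at s1 (20>11); V at s1 (20>10)).
II strictly dominates III — s1: 20>7, s2: 17>-1, s3: 16>6, s4: 19>1, s5: 14>0.
IV: no other strategy beats it everywhere (I at s1 (11>0); II at s5 (20>14); III at s1 (11>7); V at s1 (11>10)).
V is strictly dominated by IV (s1: 11>10, s2: 3>0, s3: 15>11, s4: 7>5, s5: 20>16).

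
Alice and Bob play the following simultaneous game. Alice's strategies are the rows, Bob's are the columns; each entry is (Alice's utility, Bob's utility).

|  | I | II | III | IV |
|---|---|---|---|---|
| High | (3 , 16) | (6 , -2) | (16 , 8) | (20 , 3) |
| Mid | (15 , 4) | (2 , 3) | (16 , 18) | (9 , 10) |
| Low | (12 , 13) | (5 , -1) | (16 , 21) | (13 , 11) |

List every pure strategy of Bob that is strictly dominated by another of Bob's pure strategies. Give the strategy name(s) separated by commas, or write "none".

I is not dominated — it holds its own against II at High (16>-2); III at High (16>8); IV at High (16>3).
II: dominated, since I does at least as well everywhere (High: 16>-2, Mid: 4>3, Low: 13>-1).
III is not dominated — it holds its own against I at Mid (18>4); II at High (8>-2); IV at High (8>3).
III strictly dominates IV — High: 8>3, Mid: 18>10, Low: 21>11.

II, IV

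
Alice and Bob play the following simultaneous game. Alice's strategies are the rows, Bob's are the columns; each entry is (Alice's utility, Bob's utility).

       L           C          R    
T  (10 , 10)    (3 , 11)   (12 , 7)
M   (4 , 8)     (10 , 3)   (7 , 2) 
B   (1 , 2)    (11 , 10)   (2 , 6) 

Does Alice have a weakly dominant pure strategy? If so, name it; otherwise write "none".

T fails to dominate M at C (3<10).
M fails to dominate T at L (4<10).
B fails to dominate T at L (1<10).
No single strategy dominates all the others.

none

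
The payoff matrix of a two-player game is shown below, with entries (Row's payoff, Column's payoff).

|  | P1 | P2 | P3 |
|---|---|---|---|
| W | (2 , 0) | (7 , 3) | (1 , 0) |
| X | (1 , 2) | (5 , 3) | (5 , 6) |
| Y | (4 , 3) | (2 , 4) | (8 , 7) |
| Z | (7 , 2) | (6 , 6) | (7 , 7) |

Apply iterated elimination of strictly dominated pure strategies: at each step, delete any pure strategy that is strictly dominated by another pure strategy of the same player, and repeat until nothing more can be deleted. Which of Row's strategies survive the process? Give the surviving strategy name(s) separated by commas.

For Row, Z strictly dominates X on the remaining columns (P1: 7>1, P2: 6>5, P3: 7>5); eliminate X.
For Column, P2 strictly dominates P1 on the remaining rows (W: 3>0, Y: 4>3, Z: 6>2); eliminate P1.
Among the remaining strategies, none is strictly dominated by another pure strategy of the same player, so the elimination stops.
Surviving strategies — Row: {W, Y, Z}; Column: {P2, P3}.

W, Y, Z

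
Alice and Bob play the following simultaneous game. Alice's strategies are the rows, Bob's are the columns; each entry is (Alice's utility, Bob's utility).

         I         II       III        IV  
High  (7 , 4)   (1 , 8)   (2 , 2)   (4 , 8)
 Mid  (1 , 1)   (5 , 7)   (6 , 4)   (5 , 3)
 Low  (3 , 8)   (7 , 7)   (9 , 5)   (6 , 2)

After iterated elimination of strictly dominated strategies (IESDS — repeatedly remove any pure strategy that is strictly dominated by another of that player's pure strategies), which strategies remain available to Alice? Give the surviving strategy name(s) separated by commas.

High, Low

Row Mid is eliminated: Low beats it against every remaining column (I: 3>1, II: 7>5, III: 9>6, IV: 6>5).
Column III is eliminated: I beats it against every remaining row (High: 4>2, Low: 8>5).
Among the remaining strategies, none is strictly dominated by another pure strategy of the same player, so the elimination stops.
Surviving strategies — Alice: {High, Low}; Bob: {I, II, IV}.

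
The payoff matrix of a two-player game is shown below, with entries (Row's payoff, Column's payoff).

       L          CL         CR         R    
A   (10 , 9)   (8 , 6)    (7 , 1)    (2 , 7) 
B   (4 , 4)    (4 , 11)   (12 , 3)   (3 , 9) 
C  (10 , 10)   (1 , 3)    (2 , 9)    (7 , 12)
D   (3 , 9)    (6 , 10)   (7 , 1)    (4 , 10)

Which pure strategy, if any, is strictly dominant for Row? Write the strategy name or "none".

A fails to dominate B at CR (7<12).
B fails to dominate A at L (4<10).
C fails to dominate A at L (10=10).
D fails to dominate A at L (3<10).
No single strategy dominates all the others.

none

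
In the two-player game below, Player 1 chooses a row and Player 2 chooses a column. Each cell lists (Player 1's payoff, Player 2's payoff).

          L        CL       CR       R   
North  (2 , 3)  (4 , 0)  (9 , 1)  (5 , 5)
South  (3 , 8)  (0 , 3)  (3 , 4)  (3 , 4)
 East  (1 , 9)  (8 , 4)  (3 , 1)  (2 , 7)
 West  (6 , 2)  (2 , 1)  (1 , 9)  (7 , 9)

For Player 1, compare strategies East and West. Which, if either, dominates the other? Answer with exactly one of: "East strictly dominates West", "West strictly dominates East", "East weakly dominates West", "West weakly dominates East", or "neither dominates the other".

neither dominates the other

East's payoffs vs West's, by Player 2's action — L: 1<6, CL: 8>2, CR: 3>1, R: 2<7.
East does better at CL, CR but worse at L, R; neither strategy dominates the other.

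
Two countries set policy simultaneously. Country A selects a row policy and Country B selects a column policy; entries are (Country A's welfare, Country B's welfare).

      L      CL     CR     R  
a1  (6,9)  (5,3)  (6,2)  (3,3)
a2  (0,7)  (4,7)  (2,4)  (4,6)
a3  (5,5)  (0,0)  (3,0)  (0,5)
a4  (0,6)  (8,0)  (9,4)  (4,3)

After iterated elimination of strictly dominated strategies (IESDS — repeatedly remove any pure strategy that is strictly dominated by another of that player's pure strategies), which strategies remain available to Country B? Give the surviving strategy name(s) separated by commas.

For Country A, a1 strictly dominates a3 on the remaining columns (L: 6>5, CL: 5>0, CR: 6>3, R: 3>0); eliminate a3.
For Country B, L strictly dominates CR on the remaining rows (a1: 9>2, a2: 7>4, a4: 6>4); eliminate CR.
Column R is eliminated: L beats it against every remaining row (a1: 9>3, a2: 7>6, a4: 6>3).
For Country A, a1 strictly dominates a2 on the remaining columns (L: 6>0, CL: 5>4); eliminate a2.
Column CL is eliminated: L beats it against every remaining row (a1: 9>3, a4: 6>0).
Country A's strategy a4 is strictly dominated by a1 (L: 6>0) and is removed.
Among the remaining strategies, none is strictly dominated by another pure strategy of the same player, so the elimination stops.
Surviving strategies — Country A: {a1}; Country B: {L}.

L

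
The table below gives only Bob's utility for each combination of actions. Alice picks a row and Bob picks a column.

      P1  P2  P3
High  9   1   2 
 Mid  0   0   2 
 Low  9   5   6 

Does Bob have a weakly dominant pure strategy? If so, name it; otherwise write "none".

P1 fails to dominate P3 at Mid (0<2).
P2 fails to dominate P1 at High (1<9).
P3 fails to dominate P1 at High (2<9).
No single strategy dominates all the others.

none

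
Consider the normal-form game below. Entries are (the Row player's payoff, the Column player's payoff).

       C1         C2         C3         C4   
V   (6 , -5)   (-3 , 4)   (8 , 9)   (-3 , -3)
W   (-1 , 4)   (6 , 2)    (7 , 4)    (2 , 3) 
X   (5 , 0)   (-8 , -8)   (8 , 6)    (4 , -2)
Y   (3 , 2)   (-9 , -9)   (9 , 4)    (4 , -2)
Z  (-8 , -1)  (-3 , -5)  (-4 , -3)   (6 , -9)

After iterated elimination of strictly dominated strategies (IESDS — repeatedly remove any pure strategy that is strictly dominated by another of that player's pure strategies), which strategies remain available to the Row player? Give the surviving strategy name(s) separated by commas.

Column C2 is eliminated: C3 beats it against every remaining row (V: 9>4, W: 4>2, X: 6>-8, Y: 4>-9, Z: -3>-5).
The Row player's strategy W is strictly dominated by X (C1: 5>-1, C3: 8>7, C4: 4>2) and is removed.
Column C4 is eliminated: C3 beats it against every remaining row (V: 9>-3, X: 6>-2, Y: 4>-2, Z: -3>-9).
The Row player's strategy Z is strictly dominated by V (C1: 6>-8, C3: 8>-4) and is removed.
Column C1 is eliminated: C3 beats it against every remaining row (V: 9>-5, X: 6>0, Y: 4>2).
The Row player's strategy V is strictly dominated by Y (C3: 9>8) and is removed.
For the Row player, Y strictly dominates X on the remaining columns (C3: 9>8); eliminate X.
Among the remaining strategies, none is strictly dominated by another pure strategy of the same player, so the elimination stops.
Surviving strategies — the Row player: {Y}; the Column player: {C3}.

Y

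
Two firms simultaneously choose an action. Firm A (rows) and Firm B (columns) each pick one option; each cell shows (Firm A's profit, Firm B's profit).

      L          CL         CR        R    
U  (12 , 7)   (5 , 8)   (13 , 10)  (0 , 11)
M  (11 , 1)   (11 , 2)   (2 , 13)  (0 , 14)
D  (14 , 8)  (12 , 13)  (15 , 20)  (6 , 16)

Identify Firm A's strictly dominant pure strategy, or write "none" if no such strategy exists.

D

D vs U: L: 14>12, CL: 12>5, CR: 15>13, R: 6>0.
D vs M: L: 14>11, CL: 12>11, CR: 15>2, R: 6>0.
D strictly beats every other strategy against every opponent action, so it is strictly dominant.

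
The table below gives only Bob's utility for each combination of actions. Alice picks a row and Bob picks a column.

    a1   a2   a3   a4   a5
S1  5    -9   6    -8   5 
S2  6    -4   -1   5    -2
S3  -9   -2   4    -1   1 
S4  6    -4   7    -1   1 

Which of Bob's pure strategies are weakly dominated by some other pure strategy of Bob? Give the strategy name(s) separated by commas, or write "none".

Nothing dominates a1: a2 at S1 (5>-9); a3 at S2 (6>-1); a4 at S1 (5>-8); a5 at S2 (6>-2).
a2: dominated, since a3 does at least as well everywhere (S1: 6>-9, S2: -1>-4, S3: 4>-2, S4: 7>-4).
a3: no other strategy beats it everywhere (a1 at S1 (6>5); a2 at S1 (6>-9); a4 at S1 (6>-8); a5 at S1 (6>5)).
a4 is not dominated — it holds its own against a1 at S3 (-1>-9); a2 at S1 (-8>-9); a3 at S2 (5>-1); a5 at S2 (5>-2).
a5 is weakly dominated by a3 (S1: 6>5, S2: -1>-2, S3: 4>1, S4: 7>1).

a2, a5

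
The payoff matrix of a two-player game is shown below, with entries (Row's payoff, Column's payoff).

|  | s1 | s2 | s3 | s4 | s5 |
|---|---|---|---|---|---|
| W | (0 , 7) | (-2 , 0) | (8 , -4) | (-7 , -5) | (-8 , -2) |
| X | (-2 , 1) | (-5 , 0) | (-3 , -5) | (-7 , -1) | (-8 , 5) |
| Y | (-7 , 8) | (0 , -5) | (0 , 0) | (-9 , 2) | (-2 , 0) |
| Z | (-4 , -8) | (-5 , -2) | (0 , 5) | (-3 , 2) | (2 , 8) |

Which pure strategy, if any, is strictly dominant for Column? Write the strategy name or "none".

none

s1 fails to dominate s2 at Z (-8<-2).
s2 fails to dominate s1 at W (0<7).
s3 fails to dominate s1 at W (-4<7).
s4 fails to dominate s1 at W (-5<7).
s5 fails to dominate s1 at W (-2<7).
No single strategy dominates all the others.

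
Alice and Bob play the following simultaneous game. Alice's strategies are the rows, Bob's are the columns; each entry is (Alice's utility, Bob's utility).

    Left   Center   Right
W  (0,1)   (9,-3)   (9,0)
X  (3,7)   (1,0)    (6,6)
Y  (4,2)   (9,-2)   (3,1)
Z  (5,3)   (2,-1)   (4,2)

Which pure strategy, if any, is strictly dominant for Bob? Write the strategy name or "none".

Left

Left vs Center: W: 1>-3, X: 7>0, Y: 2>-2, Z: 3>-1.
Left vs Right: W: 1>0, X: 7>6, Y: 2>1, Z: 3>2.
Left strictly beats every other strategy against every opponent action, so it is strictly dominant.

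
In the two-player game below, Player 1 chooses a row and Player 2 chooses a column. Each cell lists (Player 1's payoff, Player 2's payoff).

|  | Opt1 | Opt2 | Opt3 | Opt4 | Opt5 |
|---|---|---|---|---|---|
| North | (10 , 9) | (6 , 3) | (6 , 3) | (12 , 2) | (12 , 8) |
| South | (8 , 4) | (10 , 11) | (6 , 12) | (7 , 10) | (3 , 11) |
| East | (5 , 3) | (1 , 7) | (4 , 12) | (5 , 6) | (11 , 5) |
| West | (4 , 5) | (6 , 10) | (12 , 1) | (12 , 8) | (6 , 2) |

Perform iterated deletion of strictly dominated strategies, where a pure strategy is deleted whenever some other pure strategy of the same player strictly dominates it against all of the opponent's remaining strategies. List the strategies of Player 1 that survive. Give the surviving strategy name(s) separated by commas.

North, South, West

Row East is eliminated: North beats it against every remaining column (Opt1: 10>5, Opt2: 6>1, Opt3: 6>4, Opt4: 12>5, Opt5: 12>11).
Player 2's strategy Opt4 is strictly dominated by Opt2 (North: 3>2, South: 11>10, West: 10>8) and is removed.
Among the remaining strategies, none is strictly dominated by another pure strategy of the same player, so the elimination stops.
Surviving strategies — Player 1: {North, South, West}; Player 2: {Opt1, Opt2, Opt3, Opt5}.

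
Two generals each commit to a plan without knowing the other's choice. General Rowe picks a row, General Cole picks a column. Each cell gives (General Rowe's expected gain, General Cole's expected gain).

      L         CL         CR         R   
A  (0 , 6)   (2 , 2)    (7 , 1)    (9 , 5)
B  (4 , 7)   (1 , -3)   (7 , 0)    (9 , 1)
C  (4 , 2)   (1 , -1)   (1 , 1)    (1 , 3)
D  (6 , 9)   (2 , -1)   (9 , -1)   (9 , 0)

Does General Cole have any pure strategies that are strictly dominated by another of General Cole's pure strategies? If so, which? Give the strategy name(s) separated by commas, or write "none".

CL, CR

Nothing dominates L: CL at A (6>2); CR at A (6>1); R at A (6>5).
CL: dominated, since L does at least as well everywhere (A: 6>2, B: 7>-3, C: 2>-1, D: 9>-1).
L strictly dominates CR — A: 6>1, B: 7>0, C: 2>1, D: 9>-1.
Nothing dominates R: L at C (3>2); CL at A (5>2); CR at A (5>1).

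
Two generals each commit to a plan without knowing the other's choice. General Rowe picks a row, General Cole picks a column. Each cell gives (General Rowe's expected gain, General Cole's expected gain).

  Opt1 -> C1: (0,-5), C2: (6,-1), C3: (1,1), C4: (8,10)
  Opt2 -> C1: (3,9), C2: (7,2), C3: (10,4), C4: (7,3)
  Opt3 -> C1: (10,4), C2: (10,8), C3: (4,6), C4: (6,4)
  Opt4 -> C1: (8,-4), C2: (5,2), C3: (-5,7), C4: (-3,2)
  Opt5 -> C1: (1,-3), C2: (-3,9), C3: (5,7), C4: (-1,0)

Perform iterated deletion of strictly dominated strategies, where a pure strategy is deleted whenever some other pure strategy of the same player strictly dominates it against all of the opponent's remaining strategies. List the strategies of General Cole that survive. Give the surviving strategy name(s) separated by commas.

C1, C2, C3, C4

Row Opt4 is eliminated: Opt3 beats it against every remaining column (C1: 10>8, C2: 10>5, C3: 4>-5, C4: 6>-3).
Row Opt5 is eliminated: Opt2 beats it against every remaining column (C1: 3>1, C2: 7>-3, C3: 10>5, C4: 7>-1).
Among the remaining strategies, none is strictly dominated by another pure strategy of the same player, so the elimination stops.
Surviving strategies — General Rowe: {Opt1, Opt2, Opt3}; General Cole: {C1, C2, C3, C4}.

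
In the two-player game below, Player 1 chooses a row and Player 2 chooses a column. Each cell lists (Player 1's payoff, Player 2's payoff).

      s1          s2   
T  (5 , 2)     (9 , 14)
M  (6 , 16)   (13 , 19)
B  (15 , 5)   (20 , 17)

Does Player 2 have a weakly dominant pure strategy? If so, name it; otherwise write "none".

s2 vs s1: T: 14>2, M: 19>16, B: 17>5.
s2 is at least as good as every other strategy against every opponent action, so it is weakly dominant.

s2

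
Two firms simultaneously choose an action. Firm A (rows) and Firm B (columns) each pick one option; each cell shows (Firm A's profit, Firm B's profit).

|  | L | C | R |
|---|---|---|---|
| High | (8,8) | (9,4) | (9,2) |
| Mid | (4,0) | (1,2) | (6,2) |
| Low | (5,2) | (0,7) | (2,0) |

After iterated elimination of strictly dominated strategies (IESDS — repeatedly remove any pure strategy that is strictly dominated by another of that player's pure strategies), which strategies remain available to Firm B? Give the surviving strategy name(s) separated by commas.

Row Mid is eliminated: High beats it against every remaining column (L: 8>4, C: 9>1, R: 9>6).
For Firm A, High strictly dominates Low on the remaining columns (L: 8>5, C: 9>0, R: 9>2); eliminate Low.
Column C is eliminated: L beats it against every remaining row (High: 8>4).
Column R is eliminated: L beats it against every remaining row (High: 8>2).
Among the remaining strategies, none is strictly dominated by another pure strategy of the same player, so the elimination stops.
Surviving strategies — Firm A: {High}; Firm B: {L}.

L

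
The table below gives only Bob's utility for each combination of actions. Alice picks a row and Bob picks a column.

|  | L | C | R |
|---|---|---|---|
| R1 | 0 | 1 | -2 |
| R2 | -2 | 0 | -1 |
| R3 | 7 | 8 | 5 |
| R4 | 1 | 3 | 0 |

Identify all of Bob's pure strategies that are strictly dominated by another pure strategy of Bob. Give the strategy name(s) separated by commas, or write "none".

L is strictly dominated by C (R1: 1>0, R2: 0>-2, R3: 8>7, R4: 3>1).
Nothing dominates C: L at R1 (1>0); R at R1 (1>-2).
C strictly dominates R — R1: 1>-2, R2: 0>-1, R3: 8>5, R4: 3>0.

L, R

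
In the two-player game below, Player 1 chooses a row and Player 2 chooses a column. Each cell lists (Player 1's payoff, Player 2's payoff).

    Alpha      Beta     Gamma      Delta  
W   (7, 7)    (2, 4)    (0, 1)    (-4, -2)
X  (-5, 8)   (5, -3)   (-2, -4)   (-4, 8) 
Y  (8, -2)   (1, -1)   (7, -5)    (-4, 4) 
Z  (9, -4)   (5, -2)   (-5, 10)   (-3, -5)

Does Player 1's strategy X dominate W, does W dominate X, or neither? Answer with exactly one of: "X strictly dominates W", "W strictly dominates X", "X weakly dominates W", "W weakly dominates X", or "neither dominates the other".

neither dominates the other

X's payoffs vs W's, by Player 2's action — Alpha: -5<7, Beta: 5>2, Gamma: -2<0, Delta: -4=-4.
X does better at Beta but worse at Alpha, Gamma; neither strategy dominates the other.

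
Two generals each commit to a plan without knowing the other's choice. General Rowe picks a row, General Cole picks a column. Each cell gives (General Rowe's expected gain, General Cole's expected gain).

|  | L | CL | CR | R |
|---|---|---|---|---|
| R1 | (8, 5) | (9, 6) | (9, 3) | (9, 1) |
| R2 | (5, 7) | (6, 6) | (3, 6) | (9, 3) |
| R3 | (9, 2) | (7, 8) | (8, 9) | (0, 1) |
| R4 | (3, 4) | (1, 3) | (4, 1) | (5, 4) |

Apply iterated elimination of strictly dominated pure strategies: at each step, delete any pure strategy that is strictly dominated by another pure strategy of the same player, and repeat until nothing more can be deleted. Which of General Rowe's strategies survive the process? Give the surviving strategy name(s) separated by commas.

R1

General Rowe's strategy R4 is strictly dominated by R1 (L: 8>3, CL: 9>1, CR: 9>4, R: 9>5) and is removed.
For General Cole, L strictly dominates R on the remaining rows (R1: 5>1, R2: 7>3, R3: 2>1); eliminate R.
Row R2 is eliminated: R1 beats it against every remaining column (L: 8>5, CL: 9>6, CR: 9>3).
For General Cole, CL strictly dominates L on the remaining rows (R1: 6>5, R3: 8>2); eliminate L.
For General Rowe, R1 strictly dominates R3 on the remaining columns (CL: 9>7, CR: 9>8); eliminate R3.
General Cole's strategy CR is strictly dominated by CL (R1: 6>3) and is removed.
Among the remaining strategies, none is strictly dominated by another pure strategy of the same player, so the elimination stops.
Surviving strategies — General Rowe: {R1}; General Cole: {CL}.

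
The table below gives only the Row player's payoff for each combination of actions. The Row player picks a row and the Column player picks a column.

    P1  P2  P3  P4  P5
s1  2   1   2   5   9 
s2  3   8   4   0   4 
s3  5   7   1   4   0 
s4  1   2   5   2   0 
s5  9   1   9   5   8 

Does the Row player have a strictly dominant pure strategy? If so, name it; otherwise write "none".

s1 fails to dominate s2 at P1 (2<3).
s2 fails to dominate s1 at P4 (0<5).
s3 fails to dominate s1 at P3 (1<2).
s4 fails to dominate s1 at P1 (1<2).
s5 fails to dominate s1 at P2 (1=1).
No single strategy dominates all the others.

none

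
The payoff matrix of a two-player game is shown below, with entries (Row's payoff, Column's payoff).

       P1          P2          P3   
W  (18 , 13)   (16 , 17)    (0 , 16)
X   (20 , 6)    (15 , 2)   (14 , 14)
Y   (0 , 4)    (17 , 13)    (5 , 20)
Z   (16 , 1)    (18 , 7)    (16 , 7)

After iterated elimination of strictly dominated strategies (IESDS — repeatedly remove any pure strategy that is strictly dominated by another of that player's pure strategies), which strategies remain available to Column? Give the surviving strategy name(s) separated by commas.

Row Y is eliminated: Z beats it against every remaining column (P1: 16>0, P2: 18>17, P3: 16>5).
Column's strategy P1 is strictly dominated by P3 (W: 16>13, X: 14>6, Z: 7>1) and is removed.
For Row, Z strictly dominates W on the remaining columns (P2: 18>16, P3: 16>0); eliminate W.
For Row, Z strictly dominates X on the remaining columns (P2: 18>15, P3: 16>14); eliminate X.
Among the remaining strategies, none is strictly dominated by another pure strategy of the same player, so the elimination stops.
Surviving strategies — Row: {Z}; Column: {P2, P3}.

P2, P3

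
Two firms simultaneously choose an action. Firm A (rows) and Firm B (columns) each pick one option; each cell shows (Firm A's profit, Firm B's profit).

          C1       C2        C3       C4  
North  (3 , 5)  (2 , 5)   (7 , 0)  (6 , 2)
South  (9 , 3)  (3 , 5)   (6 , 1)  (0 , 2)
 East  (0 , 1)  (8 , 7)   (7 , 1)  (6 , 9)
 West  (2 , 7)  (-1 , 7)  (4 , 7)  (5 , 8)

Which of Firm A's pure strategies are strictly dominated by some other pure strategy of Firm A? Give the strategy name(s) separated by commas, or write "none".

West

Nothing dominates North: South at C3 (7>6); East at C1 (3>0); West at C1 (3>2).
Nothing dominates South: North at C1 (9>3); East at C1 (9>0); West at C1 (9>2).
East: no other strategy beats it everywhere (North at C2 (8>2); South at C2 (8>3); West at C2 (8>-1)).
West is strictly dominated by North (C1: 3>2, C2: 2>-1, C3: 7>4, C4: 6>5).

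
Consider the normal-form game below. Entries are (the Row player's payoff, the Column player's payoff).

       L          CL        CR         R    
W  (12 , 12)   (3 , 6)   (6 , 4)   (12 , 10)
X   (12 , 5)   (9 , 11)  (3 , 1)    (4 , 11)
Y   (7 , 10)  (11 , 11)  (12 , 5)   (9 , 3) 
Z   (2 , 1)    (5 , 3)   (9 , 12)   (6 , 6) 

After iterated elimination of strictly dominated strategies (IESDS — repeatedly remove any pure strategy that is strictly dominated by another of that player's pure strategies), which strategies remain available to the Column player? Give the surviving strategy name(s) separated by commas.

The Row player's strategy Z is strictly dominated by Y (L: 7>2, CL: 11>5, CR: 12>9, R: 9>6) and is removed.
For the Column player, L strictly dominates CR on the remaining rows (W: 12>4, X: 5>1, Y: 10>5); eliminate CR.
Among the remaining strategies, none is strictly dominated by another pure strategy of the same player, so the elimination stops.
Surviving strategies — the Row player: {W, X, Y}; the Column player: {L, CL, R}.

L, CL, R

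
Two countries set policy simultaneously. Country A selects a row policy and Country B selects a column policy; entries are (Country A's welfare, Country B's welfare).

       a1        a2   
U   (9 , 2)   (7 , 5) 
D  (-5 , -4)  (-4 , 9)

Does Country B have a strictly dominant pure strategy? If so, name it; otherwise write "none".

a2

a2 vs a1: U: 5>2, D: 9>-4.
a2 strictly beats every other strategy against every opponent action, so it is strictly dominant.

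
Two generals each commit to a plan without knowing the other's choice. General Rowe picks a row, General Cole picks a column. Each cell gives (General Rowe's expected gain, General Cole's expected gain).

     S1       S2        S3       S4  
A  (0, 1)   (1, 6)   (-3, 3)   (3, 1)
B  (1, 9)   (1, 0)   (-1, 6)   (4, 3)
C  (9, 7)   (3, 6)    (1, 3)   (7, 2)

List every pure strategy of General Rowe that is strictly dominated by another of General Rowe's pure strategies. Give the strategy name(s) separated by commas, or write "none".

A, B

A: dominated, since C does at least as well everywhere (S1: 9>0, S2: 3>1, S3: 1>-3, S4: 7>3).
C strictly dominates B — S1: 9>1, S2: 3>1, S3: 1>-1, S4: 7>4.
C: no other strategy beats it everywhere (A at S1 (9>0); B at S1 (9>1)).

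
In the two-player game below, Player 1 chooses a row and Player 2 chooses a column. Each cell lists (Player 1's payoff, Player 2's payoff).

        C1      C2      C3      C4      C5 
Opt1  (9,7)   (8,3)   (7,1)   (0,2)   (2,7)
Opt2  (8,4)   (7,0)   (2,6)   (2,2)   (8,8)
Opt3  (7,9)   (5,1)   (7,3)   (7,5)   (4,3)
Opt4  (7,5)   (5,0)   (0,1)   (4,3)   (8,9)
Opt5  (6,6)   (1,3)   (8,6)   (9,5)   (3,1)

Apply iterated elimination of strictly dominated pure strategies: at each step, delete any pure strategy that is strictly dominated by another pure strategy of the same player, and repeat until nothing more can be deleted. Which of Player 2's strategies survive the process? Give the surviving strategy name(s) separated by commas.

Column C2 is eliminated: C1 beats it against every remaining row (Opt1: 7>3, Opt2: 4>0, Opt3: 9>1, Opt4: 5>0, Opt5: 6>3).
For Player 2, C1 strictly dominates C4 on the remaining rows (Opt1: 7>2, Opt2: 4>2, Opt3: 9>5, Opt4: 5>3, Opt5: 6>5); eliminate C4.
Among the remaining strategies, none is strictly dominated by another pure strategy of the same player, so the elimination stops.
Surviving strategies — Player 1: {Opt1, Opt2, Opt3, Opt4, Opt5}; Player 2: {C1, C3, C5}.

C1, C3, C5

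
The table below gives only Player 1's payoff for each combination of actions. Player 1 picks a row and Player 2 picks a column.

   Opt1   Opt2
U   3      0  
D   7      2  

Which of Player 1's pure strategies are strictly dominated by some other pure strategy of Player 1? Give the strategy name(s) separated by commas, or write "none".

U is strictly dominated by D (Opt1: 7>3, Opt2: 2>0).
D is not dominated — it holds its own against U at Opt1 (7>3).

U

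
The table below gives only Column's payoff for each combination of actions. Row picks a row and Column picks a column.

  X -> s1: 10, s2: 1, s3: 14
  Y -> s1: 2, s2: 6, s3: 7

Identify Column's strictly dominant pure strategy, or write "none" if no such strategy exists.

s3 vs s1: X: 14>10, Y: 7>2.
s3 vs s2: X: 14>1, Y: 7>6.
s3 strictly beats every other strategy against every opponent action, so it is strictly dominant.

s3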